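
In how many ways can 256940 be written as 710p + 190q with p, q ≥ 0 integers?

19

gcd(710, 190) = 10.
By Bézout, 710×(-4) + 190×(15) = 10.
One solution: (14, 1300).
General: p = 14 + 19t, q = 1300 - 71t.
p ≥ 0 ⇒ t ≥ 0; q ≥ 0 ⇒ t ≤ 18. So t ∈ [0, 18]: 19 solutions.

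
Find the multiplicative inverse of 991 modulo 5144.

1007

gcd(5144, 991):
  5144 = 5·991 + 189
  991 = 5·189 + 46
  189 = 4·46 + 5
  46 = 9·5 + 1
  5 = 5·1
so gcd(5144, 991) = 1.
Back-substitute for Bézout coefficients:
  1 = 46 - 9·5
  ... = 991·(1007) + 5144·(-194)
So 991·1007 ≡ 1 (mod 5144), and 1007 mod 5144 = 1007.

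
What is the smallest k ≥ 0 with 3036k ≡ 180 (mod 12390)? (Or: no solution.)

gcd(12390, 3036) = 6.
6 divides 180, so solutions exist.
By Bézout, 3036×(151) + 12390×(-37) = 6.
So 3036×(151) ≡ 6 (mod 12390); multiply by 30: k ≡ 4530 (mod 2065).
Smallest nonnegative: k = 4530 mod 2065 = 400.

400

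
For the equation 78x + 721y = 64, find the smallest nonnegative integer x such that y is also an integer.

463

gcd(721, 78) = 1  (721 = 9*78 + 19, 78 = 4*19 + 2, 19 = 9*2 + 1, 2 = 2*1).
1 divides 64, so solutions exist.
Back-substituting, 78*(-342) + 721*(37) = 1.
Scale by 64/1 = 64: (x₀, y₀) = (-21888, 2368).
General solution: x = -21888 + 721t, y = 2368 - 78t for integer t.
x ≥ 0: smallest is -21888 mod 721 = 463 (at t = 31), with y = -50.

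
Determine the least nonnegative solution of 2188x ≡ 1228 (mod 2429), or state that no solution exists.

902

gcd(2429, 2188):
  2429 = 1*2188 + 241
  2188 = 9*241 + 19
  241 = 12*19 + 13
  19 = 1*13 + 6
  13 = 2*6 + 1
  6 = 6*1
so gcd(2429, 2188) = 1.
1 divides 1228, so solutions exist.
Back-substitute for Bézout coefficients:
  1 = 13 - 2*6
  ... = 2188*(-383) + 2429*(345)
So 2188*(-383) ≡ 1 (mod 2429); multiply by 1228: x ≡ -470324 (mod 2429).
Smallest nonnegative: x = -470324 mod 2429 = 902.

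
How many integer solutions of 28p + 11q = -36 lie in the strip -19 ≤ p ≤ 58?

gcd(28, 11) = 1.
By Bézout, 28·(2) + 11·(-5) = 1.
Particular solution: (5, -16).
General solution: p = 5 + 11t, q = -16 - 28t for integer t.
-19 ≤ 5 + 11t ≤ 58 gives t ∈ [-2, 4], which is 7 values.

7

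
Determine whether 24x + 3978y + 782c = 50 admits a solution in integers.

yes

gcd(3978, 24) = 6  (3978 = 165×24 + 18, 24 = 1×18 + 6, 18 = 3×6).
gcd(6, 782) = 2.
2 divides 50, so integer solutions exist.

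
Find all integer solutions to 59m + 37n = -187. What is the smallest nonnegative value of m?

gcd(59, 37) = 1.
1 divides -187, so solutions exist.
By Bézout, 59*(-5) + 37*(8) = 1.
Scale by -187/1 = -187: (m₀, n₀) = (935, -1496).
General solution: m = 935 + 37t, n = -1496 - 59t for integer t.
m ≥ 0: smallest is 935 mod 37 = 10 (at t = -25), with n = -21.

10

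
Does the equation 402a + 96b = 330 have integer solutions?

yes

gcd(402, 96):
  402 = 4·96 + 18
  96 = 5·18 + 6
  18 = 3·6
so gcd(402, 96) = 6.
6 divides 330, so integer solutions exist.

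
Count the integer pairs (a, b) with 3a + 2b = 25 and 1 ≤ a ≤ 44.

gcd(3, 2):
  3 = 1×2 + 1
  2 = 2×1
so gcd(3, 2) = 1.
Back-substitute for Bézout coefficients:
  1 = 3 - 1×2
  ... = 3×(1) + 2×(-1)
Scale by 25: particular solution (25, -25); reduce a mod 2: (1, 11).
General solution: a = 1 + 2t, b = 11 - 3t for integer t.
1 ≤ 1 + 2t ≤ 44 gives t ∈ [0, 21], which is 22 values.

22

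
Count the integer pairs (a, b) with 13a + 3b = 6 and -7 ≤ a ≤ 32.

13

gcd(13, 3) = 1  (13 = 4*3 + 1, 3 = 3*1).
Back-substituting, 13*(1) + 3*(-4) = 1.
Scale by 6: particular solution (6, -24); reduce a mod 3: (0, 2).
General solution: a = 0 + 3t, b = 2 - 13t for integer t.
-7 ≤ 0 + 3t ≤ 32 gives t ∈ [-2, 10], which is 13 values.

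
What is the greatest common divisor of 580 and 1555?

gcd(1555, 580) = 5  (1555 = 2*580 + 395, 580 = 1*395 + 185, 395 = 2*185 + 25, 185 = 7*25 + 10, 25 = 2*10 + 5, 10 = 2*5).

5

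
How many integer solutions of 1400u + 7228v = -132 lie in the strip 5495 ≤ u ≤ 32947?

16

gcd(7228, 1400) = 4.
By Bézout, 1400*(-222) + 7228*(43) = 4.
Particular solution: (98, -19).
General solution: u = 98 + 1807t, v = -19 - 350t for integer t.
5495 ≤ 98 + 1807t ≤ 32947 gives t ∈ [3, 18], which is 16 values.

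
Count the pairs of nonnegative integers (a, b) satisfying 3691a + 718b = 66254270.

25

gcd(3691, 718) = 1  (3691 = 5×718 + 101, 718 = 7×101 + 11, 101 = 9×11 + 2, 11 = 5×2 + 1, 2 = 2×1).
Back-substituting, 3691×(-327) + 718×(1681) = 1.
Scale by 66254270: one solution is (-21665146290, 111373427870). Reduce a mod 718: (392, 90261).
General: a = 392 + 718t, b = 90261 - 3691t.
a ≥ 0 ⇒ t ≥ 0; b ≥ 0 ⇒ t ≤ 24. So t ∈ [0, 24]: 25 solutions.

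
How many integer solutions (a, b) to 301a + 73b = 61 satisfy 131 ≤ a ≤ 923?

gcd(301, 73):
  301 = 4×73 + 9
  73 = 8×9 + 1
  9 = 9×1
so gcd(301, 73) = 1.
Back-substitute for Bézout coefficients:
  1 = 73 - 8×9
  ... = 301×(-8) + 73×(33)
Scale by 61: particular solution (-488, 2013); reduce a mod 73: (23, -94).
General solution: a = 23 + 73t, b = -94 - 301t for integer t.
131 ≤ 23 + 73t ≤ 923 gives t ∈ [2, 12], which is 11 values.

11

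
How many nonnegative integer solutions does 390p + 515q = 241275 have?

gcd(515, 390):
  515 = 1·390 + 125
  390 = 3·125 + 15
  125 = 8·15 + 5
  15 = 3·5
so gcd(515, 390) = 5.
Back-substitute for Bézout coefficients:
  5 = 125 - 8·15
  ... = 390·(-33) + 515·(25)
Scale by 48255: one solution is (-1592415, 1206375). Reduce p mod 103: (68, 417).
General: p = 68 + 103t, q = 417 - 78t.
p ≥ 0 ⇒ t ≥ 0; q ≥ 0 ⇒ t ≤ 5. So t ∈ [0, 5]: 6 solutions.

6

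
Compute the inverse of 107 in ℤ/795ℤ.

gcd(795, 107) = 1.
By Bézout, 107×(-52) + 795×(7) = 1.
So 107×-52 ≡ 1 (mod 795), and -52 mod 795 = 743.

743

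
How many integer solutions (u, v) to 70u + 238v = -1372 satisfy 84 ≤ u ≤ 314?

13

gcd(238, 70) = 14.
By Bézout, 70·(7) + 238·(-2) = 14.
Particular solution: (11, -9).
General solution: u = 11 + 17t, v = -9 - 5t for integer t.
84 ≤ 11 + 17t ≤ 314 gives t ∈ [5, 17], which is 13 values.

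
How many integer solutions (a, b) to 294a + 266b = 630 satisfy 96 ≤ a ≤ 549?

24

gcd(294, 266) = 14  (294 = 1*266 + 28, 266 = 9*28 + 14, 28 = 2*14).
Back-substituting, 294*(-9) + 266*(10) = 14.
Scale by 45: particular solution (-405, 450); reduce a mod 19: (13, -12).
General solution: a = 13 + 19t, b = -12 - 21t for integer t.
96 ≤ 13 + 19t ≤ 549 gives t ∈ [5, 28], which is 24 values.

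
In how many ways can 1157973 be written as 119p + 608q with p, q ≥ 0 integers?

16

gcd(608, 119):
  608 = 5·119 + 13
  119 = 9·13 + 2
  13 = 6·2 + 1
  2 = 2·1
so gcd(608, 119) = 1.
Back-substitute for Bézout coefficients:
  1 = 13 - 6·2
  ... = 119·(-281) + 608·(55)
Scale by 1157973: one solution is (-325390413, 63688515). Reduce p mod 608: (243, 1857).
General: p = 243 + 608t, q = 1857 - 119t.
p ≥ 0 ⇒ t ≥ 0; q ≥ 0 ⇒ t ≤ 15. So t ∈ [0, 15]: 16 solutions.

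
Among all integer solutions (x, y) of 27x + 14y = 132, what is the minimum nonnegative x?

8

gcd(27, 14) = 1.
1 divides 132, so solutions exist.
By Bézout, 27×(-1) + 14×(2) = 1.
Scale by 132/1 = 132: (x₀, y₀) = (-132, 264).
General solution: x = -132 + 14t, y = 264 - 27t for integer t.
x ≥ 0: smallest is -132 mod 14 = 8 (at t = 10), with y = -6.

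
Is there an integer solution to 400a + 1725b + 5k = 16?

no

gcd(1725, 400):
  1725 = 4·400 + 125
  400 = 3·125 + 25
  125 = 5·25
so gcd(1725, 400) = 25.
gcd(25, 5) = 5.
5 does not divide 16 (remainder 1), so no integer solutions.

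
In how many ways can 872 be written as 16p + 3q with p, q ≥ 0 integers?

gcd(16, 3):
  16 = 5*3 + 1
  3 = 3*1
so gcd(16, 3) = 1.
Back-substitute for Bézout coefficients:
  1 = 16 - 5*3
  ... = 16*(1) + 3*(-5)
Scale by 872: one solution is (872, -4360). Reduce p mod 3: (2, 280).
General: p = 2 + 3t, q = 280 - 16t.
p ≥ 0 ⇒ t ≥ 0; q ≥ 0 ⇒ t ≤ 17. So t ∈ [0, 17]: 18 solutions.

18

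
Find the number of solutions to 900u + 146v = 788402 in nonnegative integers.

12

gcd(900, 146):
  900 = 6·146 + 24
  146 = 6·24 + 2
  24 = 12·2
so gcd(900, 146) = 2.
Back-substitute for Bézout coefficients:
  2 = 146 - 6·24
  ... = 900·(-6) + 146·(37)
Scale by 394201: one solution is (-2365206, 14585437). Reduce u mod 73: (67, 4987).
General: u = 67 + 73t, v = 4987 - 450t.
u ≥ 0 ⇒ t ≥ 0; v ≥ 0 ⇒ t ≤ 11. So t ∈ [0, 11]: 12 solutions.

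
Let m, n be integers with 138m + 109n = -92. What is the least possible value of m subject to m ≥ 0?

gcd(138, 109) = 1.
1 divides -92, so solutions exist.
By Bézout, 138·(-15) + 109·(19) = 1.
Scale by -92/1 = -92: (m₀, n₀) = (1380, -1748).
General solution: m = 1380 + 109t, n = -1748 - 138t for integer t.
m ≥ 0: smallest is 1380 mod 109 = 72 (at t = -12), with n = -92.

72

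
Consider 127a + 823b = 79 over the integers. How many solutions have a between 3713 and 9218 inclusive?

gcd(823, 127):
  823 = 6*127 + 61
  127 = 2*61 + 5
  61 = 12*5 + 1
  5 = 5*1
so gcd(823, 127) = 1.
Back-substitute for Bézout coefficients:
  1 = 61 - 12*5
  ... = 127*(-162) + 823*(25)
Scale by 79: particular solution (-12798, 1975); reduce a mod 823: (370, -57).
General solution: a = 370 + 823t, b = -57 - 127t for integer t.
3713 ≤ 370 + 823t ≤ 9218 gives t ∈ [5, 10], which is 6 values.

6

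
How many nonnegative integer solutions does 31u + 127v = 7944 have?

gcd(127, 31) = 1.
By Bézout, 31×(41) + 127×(-10) = 1.
One solution: (76, 44).
General: u = 76 + 127t, v = 44 - 31t.
u ≥ 0 ⇒ t ≥ 0; v ≥ 0 ⇒ t ≤ 1. So t ∈ [0, 1]: 2 solutions.

2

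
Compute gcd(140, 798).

14

gcd(798, 140) = 14  (798 = 5*140 + 98, 140 = 1*98 + 42, 98 = 2*42 + 14, 42 = 3*14).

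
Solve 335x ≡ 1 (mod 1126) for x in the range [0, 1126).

1005

gcd(1126, 335) = 1.
By Bézout, 335·(-121) + 1126·(36) = 1.
So 335·-121 ≡ 1 (mod 1126), and -121 mod 1126 = 1005.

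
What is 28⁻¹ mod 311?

100

gcd(311, 28):
  311 = 11×28 + 3
  28 = 9×3 + 1
  3 = 3×1
so gcd(311, 28) = 1.
Back-substitute for Bézout coefficients:
  1 = 28 - 9×3
  ... = 28×(100) + 311×(-9)
So 28×100 ≡ 1 (mod 311), and 100 mod 311 = 100.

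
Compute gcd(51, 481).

1

gcd(481, 51) = 1  (481 = 9·51 + 22, 51 = 2·22 + 7, 22 = 3·7 + 1, 7 = 7·1).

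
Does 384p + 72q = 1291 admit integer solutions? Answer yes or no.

no

gcd(384, 72) = 24.
24 does not divide 1291 (remainder 19), so no integer solutions.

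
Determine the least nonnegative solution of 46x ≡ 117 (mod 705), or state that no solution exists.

447

gcd(705, 46) = 1  (705 = 15*46 + 15, 46 = 3*15 + 1, 15 = 15*1).
1 divides 117, so solutions exist.
Back-substituting, 46*(46) + 705*(-3) = 1.
So 46*(46) ≡ 1 (mod 705); multiply by 117: x ≡ 5382 (mod 705).
Smallest nonnegative: x = 5382 mod 705 = 447.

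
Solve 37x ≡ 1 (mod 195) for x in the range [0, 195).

gcd(195, 37) = 1.
By Bézout, 37·(58) + 195·(-11) = 1.
So 37·58 ≡ 1 (mod 195), and 58 mod 195 = 58.

58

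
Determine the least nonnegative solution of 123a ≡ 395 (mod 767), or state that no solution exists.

315

gcd(767, 123) = 1  (767 = 6*123 + 29, 123 = 4*29 + 7, 29 = 4*7 + 1, 7 = 7*1).
1 divides 395, so solutions exist.
Back-substituting, 123*(-106) + 767*(17) = 1.
So 123*(-106) ≡ 1 (mod 767); multiply by 395: a ≡ -41870 (mod 767).
Smallest nonnegative: a = -41870 mod 767 = 315.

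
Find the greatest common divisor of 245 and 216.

1

gcd(245, 216):
  245 = 1*216 + 29
  216 = 7*29 + 13
  29 = 2*13 + 3
  13 = 4*3 + 1
  3 = 3*1
so gcd(245, 216) = 1.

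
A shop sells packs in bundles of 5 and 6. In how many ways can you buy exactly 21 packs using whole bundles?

Need nonnegative integers with 5j + 6k = 21.
gcd(5, 6) = 1, and 5·(-1) + 6·(1) = 1.
So (j₀, k₀) = (-21, 21); general j = -21 + 6t, k = 21 - 5t.
j ≥ 0 ⇒ t ≥ 4; k ≥ 0 ⇒ t ≤ 4. That's 1 value of t.

1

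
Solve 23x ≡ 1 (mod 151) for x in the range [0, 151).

46

gcd(151, 23) = 1  (151 = 6×23 + 13, 23 = 1×13 + 10, 13 = 1×10 + 3, 10 = 3×3 + 1, 3 = 3×1).
Back-substituting, 23×(46) + 151×(-7) = 1.
So 23×46 ≡ 1 (mod 151), and 46 mod 151 = 46.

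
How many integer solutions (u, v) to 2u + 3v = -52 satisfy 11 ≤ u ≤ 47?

12

gcd(3, 2) = 1  (3 = 1·2 + 1, 2 = 2·1).
Back-substituting, 2·(-1) + 3·(1) = 1.
Scale by -52: particular solution (52, -52); reduce u mod 3: (1, -18).
General solution: u = 1 + 3t, v = -18 - 2t for integer t.
11 ≤ 1 + 3t ≤ 47 gives t ∈ [4, 15], which is 12 values.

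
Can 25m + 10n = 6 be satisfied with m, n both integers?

gcd(25, 10) = 5  (25 = 2×10 + 5, 10 = 2×5).
5 does not divide 6 (remainder 1), so no integer solutions.

no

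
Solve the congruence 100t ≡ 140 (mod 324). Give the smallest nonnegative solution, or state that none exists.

gcd(324, 100) = 4.
4 divides 140, so solutions exist.
By Bézout, 100*(13) + 324*(-4) = 4.
So 100*(13) ≡ 4 (mod 324); multiply by 35: t ≡ 455 (mod 81).
Smallest nonnegative: t = 455 mod 81 = 50.

50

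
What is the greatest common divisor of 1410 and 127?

1

gcd(1410, 127):
  1410 = 11·127 + 13
  127 = 9·13 + 10
  13 = 1·10 + 3
  10 = 3·3 + 1
  3 = 3·1
so gcd(1410, 127) = 1.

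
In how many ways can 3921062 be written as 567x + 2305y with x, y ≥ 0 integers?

3

gcd(2305, 567):
  2305 = 4*567 + 37
  567 = 15*37 + 12
  37 = 3*12 + 1
  12 = 12*1
so gcd(2305, 567) = 1.
Back-substitute for Bézout coefficients:
  1 = 37 - 3*12
  ... = 567*(-187) + 2305*(46)
Scale by 3921062: one solution is (-733238594, 180368852). Reduce x mod 2305: (346, 1616).
General: x = 346 + 2305t, y = 1616 - 567t.
x ≥ 0 ⇒ t ≥ 0; y ≥ 0 ⇒ t ≤ 2. So t ∈ [0, 2]: 3 solutions.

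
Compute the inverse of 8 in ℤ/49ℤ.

43

gcd(49, 8) = 1.
By Bézout, 8×(-6) + 49×(1) = 1.
So 8×-6 ≡ 1 (mod 49), and -6 mod 49 = 43.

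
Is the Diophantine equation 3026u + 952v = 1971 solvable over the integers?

no

gcd(3026, 952) = 34  (3026 = 3*952 + 170, 952 = 5*170 + 102, 170 = 1*102 + 68, 102 = 1*68 + 34, 68 = 2*34).
34 does not divide 1971 (remainder 33), so no integer solutions.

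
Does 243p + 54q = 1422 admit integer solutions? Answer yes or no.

no

gcd(243, 54):
  243 = 4*54 + 27
  54 = 2*27
so gcd(243, 54) = 27.
27 does not divide 1422 (remainder 18), so no integer solutions.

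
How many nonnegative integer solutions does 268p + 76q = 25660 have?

gcd(268, 76) = 4.
By Bézout, 268·(2) + 76·(-7) = 4.
One solution: (5, 320).
General: p = 5 + 19t, q = 320 - 67t.
p ≥ 0 ⇒ t ≥ 0; q ≥ 0 ⇒ t ≤ 4. So t ∈ [0, 4]: 5 solutions.

5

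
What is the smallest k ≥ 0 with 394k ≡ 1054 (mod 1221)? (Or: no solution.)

gcd(1221, 394):
  1221 = 3×394 + 39
  394 = 10×39 + 4
  39 = 9×4 + 3
  4 = 1×3 + 1
  3 = 3×1
so gcd(1221, 394) = 1.
1 divides 1054, so solutions exist.
Back-substitute for Bézout coefficients:
  1 = 4 - 1×3
  ... = 394×(313) + 1221×(-101)
So 394×(313) ≡ 1 (mod 1221); multiply by 1054: k ≡ 329902 (mod 1221).
Smallest nonnegative: k = 329902 mod 1221 = 232.

232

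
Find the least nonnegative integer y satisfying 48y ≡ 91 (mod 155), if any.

102

gcd(155, 48):
  155 = 3*48 + 11
  48 = 4*11 + 4
  11 = 2*4 + 3
  4 = 1*3 + 1
  3 = 3*1
so gcd(155, 48) = 1.
1 divides 91, so solutions exist.
Back-substitute for Bézout coefficients:
  1 = 4 - 1*3
  ... = 48*(42) + 155*(-13)
So 48*(42) ≡ 1 (mod 155); multiply by 91: y ≡ 3822 (mod 155).
Smallest nonnegative: y = 3822 mod 155 = 102.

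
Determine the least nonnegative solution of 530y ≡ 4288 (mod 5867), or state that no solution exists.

gcd(5867, 530):
  5867 = 11·530 + 37
  530 = 14·37 + 12
  37 = 3·12 + 1
  12 = 12·1
so gcd(5867, 530) = 1.
1 divides 4288, so solutions exist.
Back-substitute for Bézout coefficients:
  1 = 37 - 3·12
  ... = 530·(-476) + 5867·(43)
So 530·(-476) ≡ 1 (mod 5867); multiply by 4288: y ≡ -2041088 (mod 5867).
Smallest nonnegative: y = -2041088 mod 5867 = 628.

628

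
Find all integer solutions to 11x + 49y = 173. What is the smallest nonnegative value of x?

gcd(49, 11):
  49 = 4·11 + 5
  11 = 2·5 + 1
  5 = 5·1
so gcd(49, 11) = 1.
1 divides 173, so solutions exist.
Back-substitute for Bézout coefficients:
  1 = 11 - 2·5
  ... = 11·(9) + 49·(-2)
Scale by 173/1 = 173: (x₀, y₀) = (1557, -346).
General solution: x = 1557 + 49t, y = -346 - 11t for integer t.
x ≥ 0: smallest is 1557 mod 49 = 38 (at t = -31), with y = -5.

38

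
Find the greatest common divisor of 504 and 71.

1

gcd(504, 71):
  504 = 7*71 + 7
  71 = 10*7 + 1
  7 = 7*1
so gcd(504, 71) = 1.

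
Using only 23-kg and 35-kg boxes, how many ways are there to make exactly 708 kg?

1

Need nonnegative integers with 23j + 35k = 708.
gcd(23, 35) = 1, and 23·(-3) + 35·(2) = 1.
So (j₀, k₀) = (-2124, 1416); general j = -2124 + 35t, k = 1416 - 23t.
j ≥ 0 ⇒ t ≥ 61; k ≥ 0 ⇒ t ≤ 61. That's 1 value of t.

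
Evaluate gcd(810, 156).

gcd(810, 156):
  810 = 5×156 + 30
  156 = 5×30 + 6
  30 = 5×6
so gcd(810, 156) = 6.

6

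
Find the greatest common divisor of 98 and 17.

gcd(98, 17) = 1  (98 = 5*17 + 13, 17 = 1*13 + 4, 13 = 3*4 + 1, 4 = 4*1).

1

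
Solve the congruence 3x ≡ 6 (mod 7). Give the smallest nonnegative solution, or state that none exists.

gcd(7, 3) = 1  (7 = 2*3 + 1, 3 = 3*1).
1 divides 6, so solutions exist.
Back-substituting, 3*(-2) + 7*(1) = 1.
So 3*(-2) ≡ 1 (mod 7); multiply by 6: x ≡ -12 (mod 7).
Smallest nonnegative: x = -12 mod 7 = 2.

2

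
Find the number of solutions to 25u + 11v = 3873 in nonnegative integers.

14

gcd(25, 11) = 1.
By Bézout, 25*(4) + 11*(-9) = 1.
One solution: (4, 343).
General: u = 4 + 11t, v = 343 - 25t.
u ≥ 0 ⇒ t ≥ 0; v ≥ 0 ⇒ t ≤ 13. So t ∈ [0, 13]: 14 solutions.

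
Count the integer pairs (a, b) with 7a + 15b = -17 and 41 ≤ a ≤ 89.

gcd(15, 7) = 1  (15 = 2×7 + 1, 7 = 7×1).
Back-substituting, 7×(-2) + 15×(1) = 1.
Scale by -17: particular solution (34, -17); reduce a mod 15: (4, -3).
General solution: a = 4 + 15t, b = -3 - 7t for integer t.
41 ≤ 4 + 15t ≤ 89 gives t ∈ [3, 5], which is 3 values.

3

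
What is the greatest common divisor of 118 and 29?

1

gcd(118, 29):
  118 = 4*29 + 2
  29 = 14*2 + 1
  2 = 2*1
so gcd(118, 29) = 1.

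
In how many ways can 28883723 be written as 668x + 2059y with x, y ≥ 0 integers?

21

gcd(2059, 668):
  2059 = 3*668 + 55
  668 = 12*55 + 8
  55 = 6*8 + 7
  8 = 1*7 + 1
  7 = 7*1
so gcd(2059, 668) = 1.
Back-substitute for Bézout coefficients:
  1 = 8 - 1*7
  ... = 668*(262) + 2059*(-85)
Scale by 28883723: one solution is (7567535426, -2455116455). Reduce x mod 2059: (71, 14005).
General: x = 71 + 2059t, y = 14005 - 668t.
x ≥ 0 ⇒ t ≥ 0; y ≥ 0 ⇒ t ≤ 20. So t ∈ [0, 20]: 21 solutions.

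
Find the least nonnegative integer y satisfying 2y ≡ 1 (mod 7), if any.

gcd(7, 2) = 1  (7 = 3×2 + 1, 2 = 2×1).
1 divides 1, so solutions exist.
Back-substituting, 2×(-3) + 7×(1) = 1.
So 2×(-3) ≡ 1 (mod 7); multiply by 1: y ≡ -3 (mod 7).
Smallest nonnegative: y = -3 mod 7 = 4.

4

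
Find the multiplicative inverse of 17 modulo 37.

24

gcd(37, 17) = 1  (37 = 2*17 + 3, 17 = 5*3 + 2, 3 = 1*2 + 1, 2 = 2*1).
Back-substituting, 17*(-13) + 37*(6) = 1.
So 17*-13 ≡ 1 (mod 37), and -13 mod 37 = 24.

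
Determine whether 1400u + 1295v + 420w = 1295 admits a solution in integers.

gcd(1400, 1295) = 35  (1400 = 1*1295 + 105, 1295 = 12*105 + 35, 105 = 3*35).
gcd(35, 420) = 35.
35 divides 1295, so integer solutions exist.

yes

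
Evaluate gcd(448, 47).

gcd(448, 47):
  448 = 9·47 + 25
  47 = 1·25 + 22
  25 = 1·22 + 3
  22 = 7·3 + 1
  3 = 3·1
so gcd(448, 47) = 1.

1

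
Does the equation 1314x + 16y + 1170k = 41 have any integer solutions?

gcd(1314, 16) = 2.
gcd(2, 1170) = 2.
2 does not divide 41 (remainder 1), so no integer solutions.

no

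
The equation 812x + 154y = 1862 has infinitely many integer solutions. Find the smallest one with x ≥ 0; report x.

gcd(812, 154):
  812 = 5·154 + 42
  154 = 3·42 + 28
  42 = 1·28 + 14
  28 = 2·14
so gcd(812, 154) = 14.
14 divides 1862, so solutions exist.
Back-substitute for Bézout coefficients:
  14 = 42 - 1·28
  ... = 812·(4) + 154·(-21)
Scale by 1862/14 = 133: (x₀, y₀) = (532, -2793).
General solution: x = 532 + 11t, y = -2793 - 58t for integer t.
x ≥ 0: smallest is 532 mod 11 = 4 (at t = -48), with y = -9.

4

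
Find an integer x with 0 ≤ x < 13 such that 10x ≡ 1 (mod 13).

4

gcd(13, 10) = 1.
By Bézout, 10·(4) + 13·(-3) = 1.
So 10·4 ≡ 1 (mod 13), and 4 mod 13 = 4.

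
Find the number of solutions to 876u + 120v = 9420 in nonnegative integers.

gcd(876, 120) = 12  (876 = 7·120 + 36, 120 = 3·36 + 12, 36 = 3·12).
Back-substituting, 876·(-3) + 120·(22) = 12.
Scale by 785: one solution is (-2355, 17270). Reduce u mod 10: (5, 42).
General: u = 5 + 10t, v = 42 - 73t.
u ≥ 0 ⇒ t ≥ 0; v ≥ 0 ⇒ t ≤ 0. So t ∈ [0, 0]: 1 solution.

1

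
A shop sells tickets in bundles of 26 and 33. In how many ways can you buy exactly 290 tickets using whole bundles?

Need nonnegative integers with 26j + 33k = 290.
gcd(26, 33) = 1, and 26·(14) + 33·(-11) = 1.
So (j₀, k₀) = (4060, -3190); general j = 4060 + 33t, k = -3190 - 26t.
j ≥ 0 ⇒ t ≥ -123; k ≥ 0 ⇒ t ≤ -123. That's 1 value of t.

1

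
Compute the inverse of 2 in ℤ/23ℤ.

12

gcd(23, 2):
  23 = 11×2 + 1
  2 = 2×1
so gcd(23, 2) = 1.
Back-substitute for Bézout coefficients:
  1 = 23 - 11×2
  ... = 2×(-11) + 23×(1)
So 2×-11 ≡ 1 (mod 23), and -11 mod 23 = 12.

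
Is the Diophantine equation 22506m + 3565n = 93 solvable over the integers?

yes

gcd(22506, 3565):
  22506 = 6·3565 + 1116
  3565 = 3·1116 + 217
  1116 = 5·217 + 31
  217 = 7·31
so gcd(22506, 3565) = 31.
31 divides 93, so integer solutions exist.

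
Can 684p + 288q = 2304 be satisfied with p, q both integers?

yes

gcd(684, 288) = 36  (684 = 2·288 + 108, 288 = 2·108 + 72, 108 = 1·72 + 36, 72 = 2·36).
36 divides 2304, so integer solutions exist.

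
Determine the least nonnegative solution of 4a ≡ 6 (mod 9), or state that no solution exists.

gcd(9, 4):
  9 = 2*4 + 1
  4 = 4*1
so gcd(9, 4) = 1.
1 divides 6, so solutions exist.
Back-substitute for Bézout coefficients:
  1 = 9 - 2*4
  ... = 4*(-2) + 9*(1)
So 4*(-2) ≡ 1 (mod 9); multiply by 6: a ≡ -12 (mod 9).
Smallest nonnegative: a = -12 mod 9 = 6.

6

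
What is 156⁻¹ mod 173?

61

gcd(173, 156):
  173 = 1*156 + 17
  156 = 9*17 + 3
  17 = 5*3 + 2
  3 = 1*2 + 1
  2 = 2*1
so gcd(173, 156) = 1.
Back-substitute for Bézout coefficients:
  1 = 3 - 1*2
  ... = 156*(61) + 173*(-55)
So 156*61 ≡ 1 (mod 173), and 61 mod 173 = 61.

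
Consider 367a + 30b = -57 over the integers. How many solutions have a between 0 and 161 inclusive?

6

gcd(367, 30) = 1.
By Bézout, 367*(13) + 30*(-159) = 1.
Particular solution: (9, -112).
General solution: a = 9 + 30t, b = -112 - 367t for integer t.
0 ≤ 9 + 30t ≤ 161 gives t ∈ [0, 5], which is 6 values.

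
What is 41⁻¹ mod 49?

gcd(49, 41) = 1  (49 = 1*41 + 8, 41 = 5*8 + 1, 8 = 8*1).
Back-substituting, 41*(6) + 49*(-5) = 1.
So 41*6 ≡ 1 (mod 49), and 6 mod 49 = 6.

6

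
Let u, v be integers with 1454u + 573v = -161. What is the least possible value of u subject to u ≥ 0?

299

gcd(1454, 573):
  1454 = 2×573 + 308
  573 = 1×308 + 265
  308 = 1×265 + 43
  265 = 6×43 + 7
  43 = 6×7 + 1
  7 = 7×1
so gcd(1454, 573) = 1.
1 divides -161, so solutions exist.
Back-substitute for Bézout coefficients:
  1 = 43 - 6×7
  ... = 1454×(80) + 573×(-203)
Scale by -161/1 = -161: (u₀, v₀) = (-12880, 32683).
General solution: u = -12880 + 573t, v = 32683 - 1454t for integer t.
u ≥ 0: smallest is -12880 mod 573 = 299 (at t = 23), with v = -759.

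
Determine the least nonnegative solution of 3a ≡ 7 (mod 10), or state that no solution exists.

gcd(10, 3) = 1.
1 divides 7, so solutions exist.
By Bézout, 3*(-3) + 10*(1) = 1.
So 3*(-3) ≡ 1 (mod 10); multiply by 7: a ≡ -21 (mod 10).
Smallest nonnegative: a = -21 mod 10 = 9.

9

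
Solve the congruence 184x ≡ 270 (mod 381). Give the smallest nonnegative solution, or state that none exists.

gcd(381, 184):
  381 = 2×184 + 13
  184 = 14×13 + 2
  13 = 6×2 + 1
  2 = 2×1
so gcd(381, 184) = 1.
1 divides 270, so solutions exist.
Back-substitute for Bézout coefficients:
  1 = 13 - 6×2
  ... = 184×(-176) + 381×(85)
So 184×(-176) ≡ 1 (mod 381); multiply by 270: x ≡ -47520 (mod 381).
Smallest nonnegative: x = -47520 mod 381 = 105.

105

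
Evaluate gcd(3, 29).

1

gcd(29, 3) = 1  (29 = 9·3 + 2, 3 = 1·2 + 1, 2 = 2·1).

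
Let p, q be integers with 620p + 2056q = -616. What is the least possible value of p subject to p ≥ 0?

450

gcd(2056, 620) = 4  (2056 = 3×620 + 196, 620 = 3×196 + 32, 196 = 6×32 + 4, 32 = 8×4).
4 divides -616, so solutions exist.
Back-substituting, 620×(-63) + 2056×(19) = 4.
Scale by -616/4 = -154: (p₀, q₀) = (9702, -2926).
General solution: p = 9702 + 514t, q = -2926 - 155t for integer t.
p ≥ 0: smallest is 9702 mod 514 = 450 (at t = -18), with q = -136.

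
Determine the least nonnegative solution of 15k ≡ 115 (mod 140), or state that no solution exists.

gcd(140, 15) = 5  (140 = 9·15 + 5, 15 = 3·5).
5 divides 115, so solutions exist.
Back-substituting, 15·(-9) + 140·(1) = 5.
So 15·(-9) ≡ 5 (mod 140); multiply by 23: k ≡ -207 (mod 28).
Smallest nonnegative: k = -207 mod 28 = 17.

17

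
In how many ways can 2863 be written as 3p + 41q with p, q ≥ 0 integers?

gcd(41, 3) = 1.
By Bézout, 3*(14) + 41*(-1) = 1.
One solution: (25, 68).
General: p = 25 + 41t, q = 68 - 3t.
p ≥ 0 ⇒ t ≥ 0; q ≥ 0 ⇒ t ≤ 22. So t ∈ [0, 22]: 23 solutions.

23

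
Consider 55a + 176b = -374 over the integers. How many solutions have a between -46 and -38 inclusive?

gcd(176, 55):
  176 = 3×55 + 11
  55 = 5×11
so gcd(176, 55) = 11.
Back-substitute for Bézout coefficients:
  11 = 176 - 3×55
  ... = 55×(-3) + 176×(1)
Scale by -34: particular solution (102, -34); reduce a mod 16: (6, -4).
General solution: a = 6 + 16t, b = -4 - 5t for integer t.
-46 ≤ 6 + 16t ≤ -38 gives t ∈ [-3, -3], which is 1 value.

1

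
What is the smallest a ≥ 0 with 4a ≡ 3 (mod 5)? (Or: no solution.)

gcd(5, 4):
  5 = 1·4 + 1
  4 = 4·1
so gcd(5, 4) = 1.
1 divides 3, so solutions exist.
Back-substitute for Bézout coefficients:
  1 = 5 - 1·4
  ... = 4·(-1) + 5·(1)
So 4·(-1) ≡ 1 (mod 5); multiply by 3: a ≡ -3 (mod 5).
Smallest nonnegative: a = -3 mod 5 = 2.

2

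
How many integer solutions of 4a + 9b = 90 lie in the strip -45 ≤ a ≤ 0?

gcd(9, 4):
  9 = 2*4 + 1
  4 = 4*1
so gcd(9, 4) = 1.
Back-substitute for Bézout coefficients:
  1 = 9 - 2*4
  ... = 4*(-2) + 9*(1)
Scale by 90: particular solution (-180, 90); reduce a mod 9: (0, 10).
General solution: a = 0 + 9t, b = 10 - 4t for integer t.
-45 ≤ 0 + 9t ≤ 0 gives t ∈ [-5, 0], which is 6 values.

6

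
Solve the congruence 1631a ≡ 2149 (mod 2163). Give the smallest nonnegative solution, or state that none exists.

122

gcd(2163, 1631) = 7.
7 divides 2149, so solutions exist.
By Bézout, 1631×(-61) + 2163×(46) = 7.
So 1631×(-61) ≡ 7 (mod 2163); multiply by 307: a ≡ -18727 (mod 309).
Smallest nonnegative: a = -18727 mod 309 = 122.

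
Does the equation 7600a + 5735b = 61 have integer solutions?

no

gcd(7600, 5735) = 5.
5 does not divide 61 (remainder 1), so no integer solutions.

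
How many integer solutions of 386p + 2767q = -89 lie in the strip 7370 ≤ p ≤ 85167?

28

gcd(2767, 386) = 1  (2767 = 7*386 + 65, 386 = 5*65 + 61, 65 = 1*61 + 4, 61 = 15*4 + 1, 4 = 4*1).
Back-substituting, 386*(681) + 2767*(-95) = 1.
Scale by -89: particular solution (-60609, 8455); reduce p mod 2767: (265, -37).
General solution: p = 265 + 2767t, q = -37 - 386t for integer t.
7370 ≤ 265 + 2767t ≤ 85167 gives t ∈ [3, 30], which is 28 values.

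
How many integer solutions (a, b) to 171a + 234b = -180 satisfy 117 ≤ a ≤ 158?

2

gcd(234, 171) = 9  (234 = 1*171 + 63, 171 = 2*63 + 45, 63 = 1*45 + 18, 45 = 2*18 + 9, 18 = 2*9).
Back-substituting, 171*(11) + 234*(-8) = 9.
Scale by -20: particular solution (-220, 160); reduce a mod 26: (14, -11).
General solution: a = 14 + 26t, b = -11 - 19t for integer t.
117 ≤ 14 + 26t ≤ 158 gives t ∈ [4, 5], which is 2 values.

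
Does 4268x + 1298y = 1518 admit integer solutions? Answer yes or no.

yes

gcd(4268, 1298):
  4268 = 3·1298 + 374
  1298 = 3·374 + 176
  374 = 2·176 + 22
  176 = 8·22
so gcd(4268, 1298) = 22.
22 divides 1518, so integer solutions exist.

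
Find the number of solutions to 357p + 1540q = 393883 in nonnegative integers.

5

gcd(1540, 357) = 7.
By Bézout, 357·(-69) + 1540·(16) = 7.
One solution: (219, 205).
General: p = 219 + 220t, q = 205 - 51t.
p ≥ 0 ⇒ t ≥ 0; q ≥ 0 ⇒ t ≤ 4. So t ∈ [0, 4]: 5 solutions.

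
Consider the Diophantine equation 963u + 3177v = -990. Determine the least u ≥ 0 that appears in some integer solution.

253

gcd(3177, 963) = 9.
9 divides -990, so solutions exist.
By Bézout, 963·(33) + 3177·(-10) = 9.
Scale by -990/9 = -110: (u₀, v₀) = (-3630, 1100).
General solution: u = -3630 + 353t, v = 1100 - 107t for integer t.
u ≥ 0: smallest is -3630 mod 353 = 253 (at t = 11), with v = -77.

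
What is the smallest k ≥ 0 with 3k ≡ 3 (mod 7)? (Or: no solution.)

1

gcd(7, 3) = 1  (7 = 2·3 + 1, 3 = 3·1).
1 divides 3, so solutions exist.
Back-substituting, 3·(-2) + 7·(1) = 1.
So 3·(-2) ≡ 1 (mod 7); multiply by 3: k ≡ -6 (mod 7).
Smallest nonnegative: k = -6 mod 7 = 1.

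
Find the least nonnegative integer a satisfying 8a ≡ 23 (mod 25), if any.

6

gcd(25, 8):
  25 = 3*8 + 1
  8 = 8*1
so gcd(25, 8) = 1.
1 divides 23, so solutions exist.
Back-substitute for Bézout coefficients:
  1 = 25 - 3*8
  ... = 8*(-3) + 25*(1)
So 8*(-3) ≡ 1 (mod 25); multiply by 23: a ≡ -69 (mod 25).
Smallest nonnegative: a = -69 mod 25 = 6.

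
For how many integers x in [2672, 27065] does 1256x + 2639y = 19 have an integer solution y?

gcd(2639, 1256):
  2639 = 2*1256 + 127
  1256 = 9*127 + 113
  127 = 1*113 + 14
  113 = 8*14 + 1
  14 = 14*1
so gcd(2639, 1256) = 1.
Back-substitute for Bézout coefficients:
  1 = 113 - 8*14
  ... = 1256*(187) + 2639*(-89)
Scale by 19: particular solution (3553, -1691); reduce x mod 2639: (914, -435).
General solution: x = 914 + 2639t, y = -435 - 1256t for integer t.
2672 ≤ 914 + 2639t ≤ 27065 gives t ∈ [1, 9], which is 9 values.

9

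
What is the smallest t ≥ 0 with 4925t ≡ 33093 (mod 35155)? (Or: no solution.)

no solution

gcd(35155, 4925) = 5  (35155 = 7×4925 + 680, 4925 = 7×680 + 165, 680 = 4×165 + 20, 165 = 8×20 + 5, 20 = 4×5).
5 does not divide 33093, so the congruence has no solution.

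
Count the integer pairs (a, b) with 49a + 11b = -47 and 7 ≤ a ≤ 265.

gcd(49, 11):
  49 = 4·11 + 5
  11 = 2·5 + 1
  5 = 5·1
so gcd(49, 11) = 1.
Back-substitute for Bézout coefficients:
  1 = 11 - 2·5
  ... = 49·(-2) + 11·(9)
Scale by -47: particular solution (94, -423); reduce a mod 11: (6, -31).
General solution: a = 6 + 11t, b = -31 - 49t for integer t.
7 ≤ 6 + 11t ≤ 265 gives t ∈ [1, 23], which is 23 values.

23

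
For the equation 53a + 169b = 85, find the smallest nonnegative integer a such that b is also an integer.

59

gcd(169, 53):
  169 = 3×53 + 10
  53 = 5×10 + 3
  10 = 3×3 + 1
  3 = 3×1
so gcd(169, 53) = 1.
1 divides 85, so solutions exist.
Back-substitute for Bézout coefficients:
  1 = 10 - 3×3
  ... = 53×(-51) + 169×(16)
Scale by 85/1 = 85: (a₀, b₀) = (-4335, 1360).
General solution: a = -4335 + 169t, b = 1360 - 53t for integer t.
a ≥ 0: smallest is -4335 mod 169 = 59 (at t = 26), with b = -18.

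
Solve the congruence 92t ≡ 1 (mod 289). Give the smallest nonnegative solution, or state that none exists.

gcd(289, 92) = 1.
1 divides 1, so solutions exist.
By Bézout, 92×(22) + 289×(-7) = 1.
So 92×(22) ≡ 1 (mod 289); multiply by 1: t ≡ 22 (mod 289).
Smallest nonnegative: t = 22 mod 289 = 22.

22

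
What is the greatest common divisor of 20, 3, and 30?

1

gcd(20, 3) = 1.
gcd(1, 30) = 1.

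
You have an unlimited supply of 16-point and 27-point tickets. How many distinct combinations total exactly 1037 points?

Need nonnegative integers with 16j + 27k = 1037.
gcd(16, 27) = 1, and 16·(-5) + 27·(3) = 1.
So (j₀, k₀) = (-5185, 3111); general j = -5185 + 27t, k = 3111 - 16t.
j ≥ 0 ⇒ t ≥ 193; k ≥ 0 ⇒ t ≤ 194. That's 2 values of t.

2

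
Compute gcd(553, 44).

gcd(553, 44) = 1  (553 = 12*44 + 25, 44 = 1*25 + 19, 25 = 1*19 + 6, 19 = 3*6 + 1, 6 = 6*1).

1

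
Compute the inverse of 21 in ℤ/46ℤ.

gcd(46, 21):
  46 = 2*21 + 4
  21 = 5*4 + 1
  4 = 4*1
so gcd(46, 21) = 1.
Back-substitute for Bézout coefficients:
  1 = 21 - 5*4
  ... = 21*(11) + 46*(-5)
So 21*11 ≡ 1 (mod 46), and 11 mod 46 = 11.

11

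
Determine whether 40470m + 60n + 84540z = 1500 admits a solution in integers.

yes

gcd(40470, 60) = 30  (40470 = 674*60 + 30, 60 = 2*30).
gcd(30, 84540) = 30.
30 divides 1500, so integer solutions exist.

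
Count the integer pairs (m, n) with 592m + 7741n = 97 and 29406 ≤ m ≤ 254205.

29

gcd(7741, 592):
  7741 = 13·592 + 45
  592 = 13·45 + 7
  45 = 6·7 + 3
  7 = 2·3 + 1
  3 = 3·1
so gcd(7741, 592) = 1.
Back-substitute for Bézout coefficients:
  1 = 7 - 2·3
  ... = 592·(2236) + 7741·(-171)
Scale by 97: particular solution (216892, -16587); reduce m mod 7741: (144, -11).
General solution: m = 144 + 7741t, n = -11 - 592t for integer t.
29406 ≤ 144 + 7741t ≤ 254205 gives t ∈ [4, 32], which is 29 values.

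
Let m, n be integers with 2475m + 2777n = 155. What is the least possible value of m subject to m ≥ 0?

965

gcd(2777, 2475) = 1  (2777 = 1×2475 + 302, 2475 = 8×302 + 59, 302 = 5×59 + 7, 59 = 8×7 + 3, 7 = 2×3 + 1, 3 = 3×1).
1 divides 155, so solutions exist.
Back-substituting, 2475×(-800) + 2777×(713) = 1.
Scale by 155/1 = 155: (m₀, n₀) = (-124000, 110515).
General solution: m = -124000 + 2777t, n = 110515 - 2475t for integer t.
m ≥ 0: smallest is -124000 mod 2777 = 965 (at t = 45), with n = -860.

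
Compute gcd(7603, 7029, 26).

1

gcd(7603, 7029) = 1  (7603 = 1×7029 + 574, 7029 = 12×574 + 141, 574 = 4×141 + 10, 141 = 14×10 + 1, 10 = 10×1).
gcd(1, 26) = 1.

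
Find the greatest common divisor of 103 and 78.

1

gcd(103, 78) = 1  (103 = 1×78 + 25, 78 = 3×25 + 3, 25 = 8×3 + 1, 3 = 3×1).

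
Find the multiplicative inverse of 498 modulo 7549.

gcd(7549, 498) = 1  (7549 = 15×498 + 79, 498 = 6×79 + 24, 79 = 3×24 + 7, 24 = 3×7 + 3, 7 = 2×3 + 1, 3 = 3×1).
Back-substituting, 498×(-2198) + 7549×(145) = 1.
So 498×-2198 ≡ 1 (mod 7549), and -2198 mod 7549 = 5351.

5351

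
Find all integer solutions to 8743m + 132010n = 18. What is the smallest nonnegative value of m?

8546

gcd(132010, 8743) = 1.
1 divides 18, so solutions exist.
By Bézout, 8743×(-14193) + 132010×(940) = 1.
Scale by 18/1 = 18: (m₀, n₀) = (-255474, 16920).
General solution: m = -255474 + 132010t, n = 16920 - 8743t for integer t.
m ≥ 0: smallest is -255474 mod 132010 = 8546 (at t = 2), with n = -566.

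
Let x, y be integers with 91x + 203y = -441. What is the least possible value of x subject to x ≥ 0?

13

gcd(203, 91) = 7  (203 = 2×91 + 21, 91 = 4×21 + 7, 21 = 3×7).
7 divides -441, so solutions exist.
Back-substituting, 91×(9) + 203×(-4) = 7.
Scale by -441/7 = -63: (x₀, y₀) = (-567, 252).
General solution: x = -567 + 29t, y = 252 - 13t for integer t.
x ≥ 0: smallest is -567 mod 29 = 13 (at t = 20), with y = -8.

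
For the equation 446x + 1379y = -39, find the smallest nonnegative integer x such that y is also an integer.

gcd(1379, 446) = 1.
1 divides -39, so solutions exist.
By Bézout, 446*(269) + 1379*(-87) = 1.
Scale by -39/1 = -39: (x₀, y₀) = (-10491, 3393).
General solution: x = -10491 + 1379t, y = 3393 - 446t for integer t.
x ≥ 0: smallest is -10491 mod 1379 = 541 (at t = 8), with y = -175.

541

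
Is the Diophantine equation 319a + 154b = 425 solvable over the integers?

gcd(319, 154):
  319 = 2×154 + 11
  154 = 14×11
so gcd(319, 154) = 11.
11 does not divide 425 (remainder 7), so no integer solutions.

no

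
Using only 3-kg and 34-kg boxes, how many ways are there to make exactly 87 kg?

Need nonnegative integers with 3j + 34k = 87.
gcd(3, 34) = 1, and 3·(-11) + 34·(1) = 1.
So (j₀, k₀) = (-957, 87); general j = -957 + 34t, k = 87 - 3t.
j ≥ 0 ⇒ t ≥ 29; k ≥ 0 ⇒ t ≤ 29. That's 1 value of t.

1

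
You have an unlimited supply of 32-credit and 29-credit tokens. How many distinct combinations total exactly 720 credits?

Need nonnegative integers with 32j + 29k = 720.
gcd(32, 29) = 1, and 32·(10) + 29·(-11) = 1.
So (j₀, k₀) = (7200, -7920); general j = 7200 + 29t, k = -7920 - 32t.
j ≥ 0 ⇒ t ≥ -248; k ≥ 0 ⇒ t ≤ -248. That's 1 value of t.

1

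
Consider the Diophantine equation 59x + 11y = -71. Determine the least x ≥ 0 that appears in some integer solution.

gcd(59, 11) = 1.
1 divides -71, so solutions exist.
By Bézout, 59*(3) + 11*(-16) = 1.
Scale by -71/1 = -71: (x₀, y₀) = (-213, 1136).
General solution: x = -213 + 11t, y = 1136 - 59t for integer t.
x ≥ 0: smallest is -213 mod 11 = 7 (at t = 20), with y = -44.

7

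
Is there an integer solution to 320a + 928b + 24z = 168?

yes

gcd(928, 320):
  928 = 2×320 + 288
  320 = 1×288 + 32
  288 = 9×32
so gcd(928, 320) = 32.
gcd(32, 24) = 8.
8 divides 168, so integer solutions exist.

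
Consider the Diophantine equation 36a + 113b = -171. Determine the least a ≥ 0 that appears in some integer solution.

gcd(113, 36) = 1.
1 divides -171, so solutions exist.
By Bézout, 36·(22) + 113·(-7) = 1.
Scale by -171/1 = -171: (a₀, b₀) = (-3762, 1197).
General solution: a = -3762 + 113t, b = 1197 - 36t for integer t.
a ≥ 0: smallest is -3762 mod 113 = 80 (at t = 34), with b = -27.

80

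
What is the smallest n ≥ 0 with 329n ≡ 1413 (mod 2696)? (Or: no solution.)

1045

gcd(2696, 329):
  2696 = 8*329 + 64
  329 = 5*64 + 9
  64 = 7*9 + 1
  9 = 9*1
so gcd(2696, 329) = 1.
1 divides 1413, so solutions exist.
Back-substitute for Bézout coefficients:
  1 = 64 - 7*9
  ... = 329*(-295) + 2696*(36)
So 329*(-295) ≡ 1 (mod 2696); multiply by 1413: n ≡ -416835 (mod 2696).
Smallest nonnegative: n = -416835 mod 2696 = 1045.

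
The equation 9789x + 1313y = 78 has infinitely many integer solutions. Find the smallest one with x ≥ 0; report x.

66

gcd(9789, 1313):
  9789 = 7*1313 + 598
  1313 = 2*598 + 117
  598 = 5*117 + 13
  117 = 9*13
so gcd(9789, 1313) = 13.
13 divides 78, so solutions exist.
Back-substitute for Bézout coefficients:
  13 = 598 - 5*117
  ... = 9789*(11) + 1313*(-82)
Scale by 78/13 = 6: (x₀, y₀) = (66, -492).
General solution: x = 66 + 101t, y = -492 - 753t for integer t.
x ≥ 0: smallest is 66 mod 101 = 66 (at t = 0), with y = -492.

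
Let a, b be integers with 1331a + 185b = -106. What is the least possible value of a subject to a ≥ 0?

gcd(1331, 185) = 1  (1331 = 7*185 + 36, 185 = 5*36 + 5, 36 = 7*5 + 1, 5 = 5*1).
1 divides -106, so solutions exist.
Back-substituting, 1331*(36) + 185*(-259) = 1.
Scale by -106/1 = -106: (a₀, b₀) = (-3816, 27454).
General solution: a = -3816 + 185t, b = 27454 - 1331t for integer t.
a ≥ 0: smallest is -3816 mod 185 = 69 (at t = 21), with b = -497.

69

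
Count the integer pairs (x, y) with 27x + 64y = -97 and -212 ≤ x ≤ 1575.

gcd(64, 27) = 1.
By Bézout, 27×(19) + 64×(-8) = 1.
Particular solution: (13, -7).
General solution: x = 13 + 64t, y = -7 - 27t for integer t.
-212 ≤ 13 + 64t ≤ 1575 gives t ∈ [-3, 24], which is 28 values.

28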